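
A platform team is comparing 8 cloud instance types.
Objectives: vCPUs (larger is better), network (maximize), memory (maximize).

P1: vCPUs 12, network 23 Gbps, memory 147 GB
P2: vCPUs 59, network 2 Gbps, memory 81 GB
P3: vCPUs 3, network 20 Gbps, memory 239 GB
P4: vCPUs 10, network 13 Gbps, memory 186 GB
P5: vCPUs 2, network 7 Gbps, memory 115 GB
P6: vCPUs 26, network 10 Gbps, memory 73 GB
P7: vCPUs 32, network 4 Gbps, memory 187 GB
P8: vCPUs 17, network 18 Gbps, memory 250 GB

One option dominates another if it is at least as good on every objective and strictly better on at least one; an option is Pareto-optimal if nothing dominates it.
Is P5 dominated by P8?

Yes

P8 vs P5: vCPUs 17≥2, network 18≥7, memory 250≥115 — P8 is at least as good on every objective with at least one strict improvement.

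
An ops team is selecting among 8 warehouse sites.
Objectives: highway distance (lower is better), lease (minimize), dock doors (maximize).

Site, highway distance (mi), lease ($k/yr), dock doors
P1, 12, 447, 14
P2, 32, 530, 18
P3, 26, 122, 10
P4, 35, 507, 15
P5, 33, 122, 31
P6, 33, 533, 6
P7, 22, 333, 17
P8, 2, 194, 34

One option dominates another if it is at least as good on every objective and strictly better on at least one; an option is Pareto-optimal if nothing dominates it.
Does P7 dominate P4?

P7 vs P4: highway distance 22≤35, lease 333≤507, dock doors 17≥15 — P7 is at least as good on every objective with at least one strict improvement.

Yes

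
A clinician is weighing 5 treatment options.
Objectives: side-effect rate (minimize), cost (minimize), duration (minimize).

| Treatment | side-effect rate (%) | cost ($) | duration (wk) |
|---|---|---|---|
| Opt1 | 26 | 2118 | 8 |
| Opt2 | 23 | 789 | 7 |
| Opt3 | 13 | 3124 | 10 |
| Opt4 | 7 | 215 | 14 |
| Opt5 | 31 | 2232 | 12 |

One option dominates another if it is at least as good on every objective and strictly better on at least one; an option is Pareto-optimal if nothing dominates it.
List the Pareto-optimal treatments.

Opt1: dominated by Opt2 (side-effect rate 23≤26, cost 789≤2118, duration 7≤8).
Opt2: not dominated (best duration).
Opt3: not dominated.
Opt4: not dominated (best side-effect rate).
Opt5: dominated by Opt1 (side-effect rate 26≤31, cost 2118≤2232, duration 8≤12).

Opt2, Opt3, Opt4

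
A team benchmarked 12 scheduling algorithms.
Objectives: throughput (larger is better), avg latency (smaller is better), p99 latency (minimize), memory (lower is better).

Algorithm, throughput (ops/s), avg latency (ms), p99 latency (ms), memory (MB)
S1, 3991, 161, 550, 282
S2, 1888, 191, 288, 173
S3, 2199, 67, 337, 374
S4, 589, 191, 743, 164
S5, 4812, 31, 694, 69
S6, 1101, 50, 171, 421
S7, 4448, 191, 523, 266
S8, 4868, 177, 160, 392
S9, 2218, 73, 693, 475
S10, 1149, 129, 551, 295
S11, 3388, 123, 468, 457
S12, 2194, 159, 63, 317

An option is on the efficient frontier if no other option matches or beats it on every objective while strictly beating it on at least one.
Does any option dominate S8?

No

S1: worse on throughput (3991 vs 4868).
S2: worse on throughput (1888 vs 4868).
S3: worse on throughput (2199 vs 4868).
S4: worse on throughput (589 vs 4868).
S5: worse on throughput (4812 vs 4868).
S6: worse on throughput (1101 vs 4868).
S7: worse on throughput (4448 vs 4868).
S9: worse on throughput (2218 vs 4868).
S10: worse on throughput (1149 vs 4868).
S11: worse on throughput (3388 vs 4868).
S12: worse on throughput (2194 vs 4868).
No option is at least as good as S8 on every objective and strictly better on one.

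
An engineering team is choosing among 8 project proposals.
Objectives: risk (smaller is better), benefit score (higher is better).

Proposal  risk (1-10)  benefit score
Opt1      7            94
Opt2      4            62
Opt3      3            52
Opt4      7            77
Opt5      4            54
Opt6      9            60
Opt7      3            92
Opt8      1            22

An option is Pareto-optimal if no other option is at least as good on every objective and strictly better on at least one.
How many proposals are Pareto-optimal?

Opt1: not dominated (best benefit score).
Opt2: dominated by Opt7 (risk 3≤4, benefit score 92≥62).
Opt3: dominated by Opt7 (risk 3≤3, benefit score 92≥52).
Opt4: dominated by Opt1 (risk 7≤7, benefit score 94≥77).
Opt5: dominated by Opt2 (risk 4≤4, benefit score 62≥54).
Opt6: dominated by Opt1 (risk 7≤9, benefit score 94≥60).
Opt7: not dominated.
Opt8: not dominated (best risk).
Pareto-optimal: Opt1, Opt7, Opt8 → 3.

3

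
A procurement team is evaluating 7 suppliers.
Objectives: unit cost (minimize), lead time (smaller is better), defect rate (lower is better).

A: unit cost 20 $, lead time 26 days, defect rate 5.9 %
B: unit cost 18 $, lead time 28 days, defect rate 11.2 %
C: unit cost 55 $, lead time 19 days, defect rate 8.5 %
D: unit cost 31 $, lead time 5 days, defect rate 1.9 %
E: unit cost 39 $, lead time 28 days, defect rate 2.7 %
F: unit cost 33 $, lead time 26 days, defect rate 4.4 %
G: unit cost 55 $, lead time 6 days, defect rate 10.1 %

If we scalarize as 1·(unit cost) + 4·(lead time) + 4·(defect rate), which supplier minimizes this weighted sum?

A: 1·20 + 4·26 + 4·5.9 = 147.6
B: 1·18 + 4·28 + 4·11.2 = 174.8
C: 1·55 + 4·19 + 4·8.5 = 165.0
D: 1·31 + 4·5 + 4·1.9 = 58.6
E: 1·39 + 4·28 + 4·2.7 = 161.8
F: 1·33 + 4·26 + 4·4.4 = 154.6
G: 1·55 + 4·6 + 4·10.1 = 119.4
Lowest: D at 58.6.

D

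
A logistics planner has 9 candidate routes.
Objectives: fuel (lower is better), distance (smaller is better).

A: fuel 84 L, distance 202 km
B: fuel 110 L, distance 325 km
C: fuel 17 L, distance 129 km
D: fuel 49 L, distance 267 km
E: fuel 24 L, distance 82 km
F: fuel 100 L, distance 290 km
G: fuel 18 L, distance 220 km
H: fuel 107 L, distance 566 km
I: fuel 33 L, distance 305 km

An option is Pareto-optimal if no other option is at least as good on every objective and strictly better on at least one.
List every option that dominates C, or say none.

A: worse on fuel (84 vs 17).
B: worse on fuel (110 vs 17).
D: worse on fuel (49 vs 17).
E: worse on fuel (24 vs 17).
F: worse on fuel (100 vs 17).
G: worse on fuel (18 vs 17).
H: worse on fuel (107 vs 17).
I: worse on fuel (33 vs 17).
No option dominates C.

none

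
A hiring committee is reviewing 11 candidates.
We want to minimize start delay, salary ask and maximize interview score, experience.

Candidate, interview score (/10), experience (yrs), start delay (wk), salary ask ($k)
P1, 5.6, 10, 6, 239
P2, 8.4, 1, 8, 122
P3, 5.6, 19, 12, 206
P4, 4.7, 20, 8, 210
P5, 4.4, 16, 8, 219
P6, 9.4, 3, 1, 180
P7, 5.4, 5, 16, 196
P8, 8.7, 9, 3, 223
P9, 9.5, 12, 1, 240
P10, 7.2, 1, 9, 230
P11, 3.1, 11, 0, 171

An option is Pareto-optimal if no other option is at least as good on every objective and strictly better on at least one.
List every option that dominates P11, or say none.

none

P1: worse on experience (10 vs 11).
P2: worse on experience (1 vs 11).
P3: worse on start delay (12 vs 0).
P4: worse on start delay (8 vs 0).
P5: worse on start delay (8 vs 0).
P6: worse on experience (3 vs 11).
P7: worse on experience (5 vs 11).
P8: worse on experience (9 vs 11).
P9: worse on start delay (1 vs 0).
P10: worse on experience (1 vs 11).
No option dominates P11.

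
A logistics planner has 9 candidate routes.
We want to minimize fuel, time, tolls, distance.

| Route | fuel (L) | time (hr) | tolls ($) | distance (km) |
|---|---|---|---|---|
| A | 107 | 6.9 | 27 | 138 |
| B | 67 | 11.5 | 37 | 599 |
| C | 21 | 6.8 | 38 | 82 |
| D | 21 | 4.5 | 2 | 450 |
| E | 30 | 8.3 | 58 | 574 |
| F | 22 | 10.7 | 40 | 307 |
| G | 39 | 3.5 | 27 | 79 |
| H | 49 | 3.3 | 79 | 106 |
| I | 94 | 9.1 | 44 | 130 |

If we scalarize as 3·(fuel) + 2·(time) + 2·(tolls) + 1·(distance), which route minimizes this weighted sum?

A: 3·107 + 2·6.9 + 2·27 + 1·138 = 526.8
B: 3·67 + 2·11.5 + 2·37 + 1·599 = 897.0
C: 3·21 + 2·6.8 + 2·38 + 1·82 = 234.6
D: 3·21 + 2·4.5 + 2·2 + 1·450 = 526.0
E: 3·30 + 2·8.3 + 2·58 + 1·574 = 796.6
F: 3·22 + 2·10.7 + 2·40 + 1·307 = 474.4
G: 3·39 + 2·3.5 + 2·27 + 1·79 = 257.0
H: 3·49 + 2·3.3 + 2·79 + 1·106 = 417.6
I: 3·94 + 2·9.1 + 2·44 + 1·130 = 518.2
Lowest: C at 234.6.

C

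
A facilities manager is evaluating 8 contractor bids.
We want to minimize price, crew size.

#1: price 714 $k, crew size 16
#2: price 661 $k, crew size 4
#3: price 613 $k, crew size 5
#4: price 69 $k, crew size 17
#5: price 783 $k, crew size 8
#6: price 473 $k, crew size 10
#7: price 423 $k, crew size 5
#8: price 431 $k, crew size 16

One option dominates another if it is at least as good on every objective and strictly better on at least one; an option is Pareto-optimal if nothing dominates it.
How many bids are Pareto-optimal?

#1: dominated by #2 (price 661≤714, crew size 4≤16).
#2: not dominated (best crew size).
#3: dominated by #7 (price 423≤613, crew size 5≤5).
#4: not dominated (best price).
#5: dominated by #2 (price 661≤783, crew size 4≤8).
#6: dominated by #7 (price 423≤473, crew size 5≤10).
#7: not dominated.
#8: dominated by #7 (price 423≤431, crew size 5≤16).
Pareto-optimal: #2, #4, #7 → 3.

3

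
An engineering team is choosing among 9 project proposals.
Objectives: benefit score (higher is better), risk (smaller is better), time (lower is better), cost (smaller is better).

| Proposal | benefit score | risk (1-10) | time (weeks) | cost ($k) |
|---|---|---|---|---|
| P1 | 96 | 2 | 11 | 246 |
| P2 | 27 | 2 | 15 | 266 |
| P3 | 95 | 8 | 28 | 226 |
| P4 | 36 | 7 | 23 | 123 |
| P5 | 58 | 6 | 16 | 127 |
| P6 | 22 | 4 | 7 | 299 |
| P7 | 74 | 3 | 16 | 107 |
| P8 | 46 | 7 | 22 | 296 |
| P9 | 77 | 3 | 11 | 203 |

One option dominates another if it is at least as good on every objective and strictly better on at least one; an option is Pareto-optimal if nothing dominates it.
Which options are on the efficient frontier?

P1: not dominated (best benefit score).
P2: dominated by P1 (benefit score 96≥27, risk 2≤2, time 11≤15, cost 246≤266).
P3: not dominated.
P4: dominated by P7 (benefit score 74≥36, risk 3≤7, time 16≤23, cost 107≤123).
P5: dominated by P7 (benefit score 74≥58, risk 3≤6, time 16≤16, cost 107≤127).
P6: not dominated (best time).
P7: not dominated (best cost).
P8: dominated by P1 (benefit score 96≥46, risk 2≤7, time 11≤22, cost 246≤296).
P9: not dominated.

P1, P3, P6, P7, P9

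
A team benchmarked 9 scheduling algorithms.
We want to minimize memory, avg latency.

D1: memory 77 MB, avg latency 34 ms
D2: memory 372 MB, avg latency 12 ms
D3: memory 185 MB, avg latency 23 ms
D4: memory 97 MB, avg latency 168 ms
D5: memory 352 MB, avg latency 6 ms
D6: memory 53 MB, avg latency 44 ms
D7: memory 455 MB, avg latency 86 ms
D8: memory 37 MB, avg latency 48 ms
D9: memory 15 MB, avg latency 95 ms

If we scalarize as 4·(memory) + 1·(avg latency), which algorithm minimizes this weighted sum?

D9

D1: 4·77 + 1·34 = 342
D2: 4·372 + 1·12 = 1500
D3: 4·185 + 1·23 = 763
D4: 4·97 + 1·168 = 556
D5: 4·352 + 1·6 = 1414
D6: 4·53 + 1·44 = 256
D7: 4·455 + 1·86 = 1906
D8: 4·37 + 1·48 = 196
D9: 4·15 + 1·95 = 155
Lowest: D9 at 155.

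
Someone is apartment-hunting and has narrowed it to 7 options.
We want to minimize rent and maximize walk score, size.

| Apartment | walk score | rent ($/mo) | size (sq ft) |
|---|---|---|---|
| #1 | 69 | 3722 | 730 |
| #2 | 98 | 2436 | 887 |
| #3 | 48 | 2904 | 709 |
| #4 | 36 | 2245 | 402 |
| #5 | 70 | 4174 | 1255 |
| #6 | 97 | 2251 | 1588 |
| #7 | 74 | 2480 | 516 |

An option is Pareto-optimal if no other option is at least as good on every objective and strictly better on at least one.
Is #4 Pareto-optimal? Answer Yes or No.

#1: worse on rent (3722 vs 2245).
#2: worse on rent (2436 vs 2245).
#3: worse on rent (2904 vs 2245).
#5: worse on rent (4174 vs 2245).
#6: worse on rent (2251 vs 2245).
#7: worse on rent (2480 vs 2245).
No option is at least as good as #4 on every objective and strictly better on one.

Yes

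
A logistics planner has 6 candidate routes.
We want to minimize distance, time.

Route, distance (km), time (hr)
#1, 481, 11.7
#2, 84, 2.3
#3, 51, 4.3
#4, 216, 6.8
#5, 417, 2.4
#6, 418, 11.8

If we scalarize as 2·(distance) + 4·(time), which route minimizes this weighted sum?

#3

#1: 2·481 + 4·11.7 = 1008.8
#2: 2·84 + 4·2.3 = 177.2
#3: 2·51 + 4·4.3 = 119.2
#4: 2·216 + 4·6.8 = 459.2
#5: 2·417 + 4·2.4 = 843.6
#6: 2·418 + 4·11.8 = 883.2
Lowest: #3 at 119.2.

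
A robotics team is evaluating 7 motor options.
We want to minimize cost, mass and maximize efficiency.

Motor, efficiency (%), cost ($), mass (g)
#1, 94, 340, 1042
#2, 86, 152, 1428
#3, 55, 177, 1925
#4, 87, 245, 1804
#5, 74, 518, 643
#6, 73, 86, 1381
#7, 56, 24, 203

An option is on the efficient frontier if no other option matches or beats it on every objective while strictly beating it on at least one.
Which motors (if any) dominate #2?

none

#1: worse on cost (340 vs 152).
#3: worse on efficiency (55 vs 86).
#4: worse on cost (245 vs 152).
#5: worse on efficiency (74 vs 86).
#6: worse on efficiency (73 vs 86).
#7: worse on efficiency (56 vs 86).
No option dominates #2.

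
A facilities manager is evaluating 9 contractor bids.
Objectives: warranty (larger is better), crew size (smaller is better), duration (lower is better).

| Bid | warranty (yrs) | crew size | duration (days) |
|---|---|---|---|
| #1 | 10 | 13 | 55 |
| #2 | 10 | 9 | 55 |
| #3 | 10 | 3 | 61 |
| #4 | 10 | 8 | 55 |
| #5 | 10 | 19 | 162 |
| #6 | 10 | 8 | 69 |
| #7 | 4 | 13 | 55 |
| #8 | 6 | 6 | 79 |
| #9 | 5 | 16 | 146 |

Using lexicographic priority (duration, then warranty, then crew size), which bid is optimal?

#4

First minimize duration: best is 55, kept {#1, #2, #4, #7}.
Then maximize warranty: best is 10, kept {#1, #2, #4}.
Then minimize crew size: best is 8, kept {#4}.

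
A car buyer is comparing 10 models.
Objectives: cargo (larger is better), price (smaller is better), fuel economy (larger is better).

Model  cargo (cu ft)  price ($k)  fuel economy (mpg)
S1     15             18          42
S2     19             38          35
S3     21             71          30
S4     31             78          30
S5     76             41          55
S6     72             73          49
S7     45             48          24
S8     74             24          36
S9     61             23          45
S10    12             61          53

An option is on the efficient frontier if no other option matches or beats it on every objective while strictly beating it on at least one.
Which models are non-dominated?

S1: not dominated (best price).
S2: dominated by S8 (cargo 74≥19, price 24≤38, fuel economy 36≥35).
S3: dominated by S5 (cargo 76≥21, price 41≤71, fuel economy 55≥30).
S4: dominated by S5 (cargo 76≥31, price 41≤78, fuel economy 55≥30).
S5: not dominated (best cargo).
S6: dominated by S5 (cargo 76≥72, price 41≤73, fuel economy 55≥49).
S7: dominated by S5 (cargo 76≥45, price 41≤48, fuel economy 55≥24).
S8: not dominated.
S9: not dominated.
S10: dominated by S5 (cargo 76≥12, price 41≤61, fuel economy 55≥53).

S1, S5, S8, S9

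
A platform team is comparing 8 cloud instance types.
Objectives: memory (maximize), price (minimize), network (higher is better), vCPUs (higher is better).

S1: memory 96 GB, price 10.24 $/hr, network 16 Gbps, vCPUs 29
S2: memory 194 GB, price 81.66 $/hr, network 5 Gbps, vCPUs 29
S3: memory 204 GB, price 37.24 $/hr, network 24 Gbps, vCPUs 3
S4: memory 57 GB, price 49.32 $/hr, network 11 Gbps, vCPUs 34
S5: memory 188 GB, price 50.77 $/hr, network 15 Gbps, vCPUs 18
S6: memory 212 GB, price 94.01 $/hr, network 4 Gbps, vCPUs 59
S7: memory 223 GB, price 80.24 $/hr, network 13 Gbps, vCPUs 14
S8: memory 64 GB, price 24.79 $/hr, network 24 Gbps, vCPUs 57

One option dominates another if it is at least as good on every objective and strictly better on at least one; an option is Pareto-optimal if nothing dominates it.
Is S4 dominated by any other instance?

S8 vs S4: memory 64≥57, price 24.79≤49.32, network 24≥11, vCPUs 57≥34 — S8 is at least as good on every objective and strictly better on at least one, so S8 dominates S4.

Yes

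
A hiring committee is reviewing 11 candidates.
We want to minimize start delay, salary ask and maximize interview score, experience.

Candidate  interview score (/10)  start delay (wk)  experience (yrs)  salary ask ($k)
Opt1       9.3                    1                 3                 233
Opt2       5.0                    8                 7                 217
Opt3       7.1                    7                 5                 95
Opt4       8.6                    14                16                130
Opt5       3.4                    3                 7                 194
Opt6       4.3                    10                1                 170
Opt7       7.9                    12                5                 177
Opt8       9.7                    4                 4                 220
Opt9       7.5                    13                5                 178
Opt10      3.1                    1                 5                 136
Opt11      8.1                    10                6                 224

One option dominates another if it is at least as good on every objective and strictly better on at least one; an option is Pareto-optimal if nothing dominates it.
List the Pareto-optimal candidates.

Opt1, Opt2, Opt3, Opt4, Opt5, Opt7, Opt8, Opt10, Opt11

Opt1: not dominated.
Opt2: not dominated.
Opt3: not dominated (best salary ask).
Opt4: not dominated (best experience).
Opt5: not dominated.
Opt6: dominated by Opt3 (interview score 7.1≥4.3, start delay 7≤10, experience 5≥1, salary ask 95≤170).
Opt7: not dominated.
Opt8: not dominated (best interview score).
Opt9: dominated by Opt7 (interview score 7.9≥7.5, start delay 12≤13, experience 5≥5, salary ask 177≤178).
Opt10: not dominated.
Opt11: not dominated.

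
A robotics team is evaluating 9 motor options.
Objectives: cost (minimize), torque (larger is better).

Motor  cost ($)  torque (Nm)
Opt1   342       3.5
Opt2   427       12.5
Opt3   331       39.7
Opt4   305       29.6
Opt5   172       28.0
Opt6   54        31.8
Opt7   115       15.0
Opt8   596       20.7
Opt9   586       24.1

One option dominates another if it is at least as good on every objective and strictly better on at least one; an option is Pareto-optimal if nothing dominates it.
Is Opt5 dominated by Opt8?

Opt8 vs Opt5: Opt8 is worse on cost (596 vs 172), so it does not dominate Opt5.

No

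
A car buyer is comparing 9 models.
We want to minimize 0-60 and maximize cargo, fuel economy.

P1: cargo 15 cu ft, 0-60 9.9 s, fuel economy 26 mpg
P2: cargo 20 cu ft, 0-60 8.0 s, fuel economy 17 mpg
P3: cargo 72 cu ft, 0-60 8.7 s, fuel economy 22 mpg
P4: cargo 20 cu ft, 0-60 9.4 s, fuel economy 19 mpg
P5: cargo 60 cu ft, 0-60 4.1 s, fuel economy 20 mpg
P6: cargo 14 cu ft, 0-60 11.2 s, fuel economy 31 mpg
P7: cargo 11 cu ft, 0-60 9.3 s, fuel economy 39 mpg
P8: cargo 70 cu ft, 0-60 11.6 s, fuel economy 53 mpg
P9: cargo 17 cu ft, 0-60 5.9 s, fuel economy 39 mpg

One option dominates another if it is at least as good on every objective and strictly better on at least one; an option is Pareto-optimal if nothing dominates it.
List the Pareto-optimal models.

P3, P5, P8, P9

P1: dominated by P9 (cargo 17≥15, 0-60 5.9≤9.9, fuel economy 39≥26).
P2: dominated by P5 (cargo 60≥20, 0-60 4.1≤8.0, fuel economy 20≥17).
P3: not dominated (best cargo).
P4: dominated by P3 (cargo 72≥20, 0-60 8.7≤9.4, fuel economy 22≥19).
P5: not dominated (best 0-60).
P6: dominated by P9 (cargo 17≥14, 0-60 5.9≤11.2, fuel economy 39≥31).
P7: dominated by P9 (cargo 17≥11, 0-60 5.9≤9.3, fuel economy 39≥39).
P8: not dominated (best fuel economy).
P9: not dominated.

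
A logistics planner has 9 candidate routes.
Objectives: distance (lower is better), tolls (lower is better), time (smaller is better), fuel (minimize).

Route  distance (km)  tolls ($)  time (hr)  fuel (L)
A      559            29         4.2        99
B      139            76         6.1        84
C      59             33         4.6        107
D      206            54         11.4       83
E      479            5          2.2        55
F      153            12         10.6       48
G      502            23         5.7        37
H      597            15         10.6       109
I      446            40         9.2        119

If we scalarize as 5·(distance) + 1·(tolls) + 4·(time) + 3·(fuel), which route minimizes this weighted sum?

A: 5·559 + 1·29 + 4·4.2 + 3·99 = 3137.8
B: 5·139 + 1·76 + 4·6.1 + 3·84 = 1047.4
C: 5·59 + 1·33 + 4·4.6 + 3·107 = 667.4
D: 5·206 + 1·54 + 4·11.4 + 3·83 = 1378.6
E: 5·479 + 1·5 + 4·2.2 + 3·55 = 2573.8
F: 5·153 + 1·12 + 4·10.6 + 3·48 = 963.4
G: 5·502 + 1·23 + 4·5.7 + 3·37 = 2666.8
H: 5·597 + 1·15 + 4·10.6 + 3·109 = 3369.4
I: 5·446 + 1·40 + 4·9.2 + 3·119 = 2663.8
Lowest: C at 667.4.

C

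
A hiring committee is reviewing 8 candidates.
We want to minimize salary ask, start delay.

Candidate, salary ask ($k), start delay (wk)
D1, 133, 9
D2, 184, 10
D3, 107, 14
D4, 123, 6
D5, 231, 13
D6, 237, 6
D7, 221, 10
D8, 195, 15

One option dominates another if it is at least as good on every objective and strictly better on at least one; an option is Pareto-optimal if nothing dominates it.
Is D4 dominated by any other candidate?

No

D1: worse on salary ask (133 vs 123).
D2: worse on salary ask (184 vs 123).
D3: worse on start delay (14 vs 6).
D5: worse on salary ask (231 vs 123).
D6: worse on salary ask (237 vs 123).
D7: worse on salary ask (221 vs 123).
D8: worse on salary ask (195 vs 123).
No option is at least as good as D4 on every objective and strictly better on one.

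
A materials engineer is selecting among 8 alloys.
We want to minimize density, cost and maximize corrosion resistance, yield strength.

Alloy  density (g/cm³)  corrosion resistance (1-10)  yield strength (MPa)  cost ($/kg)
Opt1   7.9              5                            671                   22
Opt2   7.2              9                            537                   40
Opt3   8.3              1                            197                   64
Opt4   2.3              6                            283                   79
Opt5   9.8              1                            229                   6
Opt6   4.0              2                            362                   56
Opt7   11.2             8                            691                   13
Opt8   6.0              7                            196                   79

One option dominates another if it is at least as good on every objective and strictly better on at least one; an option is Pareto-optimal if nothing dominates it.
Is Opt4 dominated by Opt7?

No

Opt7 vs Opt4: Opt7 is worse on density (11.2 vs 2.3), so it does not dominate Opt4.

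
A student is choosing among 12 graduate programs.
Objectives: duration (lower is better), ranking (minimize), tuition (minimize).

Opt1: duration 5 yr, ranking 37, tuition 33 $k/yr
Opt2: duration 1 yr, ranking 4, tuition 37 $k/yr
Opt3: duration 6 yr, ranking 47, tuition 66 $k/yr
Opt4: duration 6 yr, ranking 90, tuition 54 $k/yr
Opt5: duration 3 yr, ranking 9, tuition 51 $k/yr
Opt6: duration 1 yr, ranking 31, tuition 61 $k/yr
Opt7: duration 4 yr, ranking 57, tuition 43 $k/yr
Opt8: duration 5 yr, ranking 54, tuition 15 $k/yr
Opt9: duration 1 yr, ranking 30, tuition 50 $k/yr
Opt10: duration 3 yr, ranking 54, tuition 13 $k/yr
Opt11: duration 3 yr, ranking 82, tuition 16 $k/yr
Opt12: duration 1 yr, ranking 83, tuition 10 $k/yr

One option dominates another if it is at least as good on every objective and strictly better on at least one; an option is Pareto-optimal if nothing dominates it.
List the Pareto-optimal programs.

Opt1: not dominated.
Opt2: not dominated (best ranking).
Opt3: dominated by Opt1 (duration 5≤6, ranking 37≤47, tuition 33≤66).
Opt4: dominated by Opt1 (duration 5≤6, ranking 37≤90, tuition 33≤54).
Opt5: dominated by Opt2 (duration 1≤3, ranking 4≤9, tuition 37≤51).
Opt6: dominated by Opt2 (duration 1≤1, ranking 4≤31, tuition 37≤61).
Opt7: dominated by Opt2 (duration 1≤4, ranking 4≤57, tuition 37≤43).
Opt8: dominated by Opt10 (duration 3≤5, ranking 54≤54, tuition 13≤15).
Opt9: dominated by Opt2 (duration 1≤1, ranking 4≤30, tuition 37≤50).
Opt10: not dominated.
Opt11: dominated by Opt10 (duration 3≤3, ranking 54≤82, tuition 13≤16).
Opt12: not dominated (best tuition).

Opt1, Opt2, Opt10, Opt12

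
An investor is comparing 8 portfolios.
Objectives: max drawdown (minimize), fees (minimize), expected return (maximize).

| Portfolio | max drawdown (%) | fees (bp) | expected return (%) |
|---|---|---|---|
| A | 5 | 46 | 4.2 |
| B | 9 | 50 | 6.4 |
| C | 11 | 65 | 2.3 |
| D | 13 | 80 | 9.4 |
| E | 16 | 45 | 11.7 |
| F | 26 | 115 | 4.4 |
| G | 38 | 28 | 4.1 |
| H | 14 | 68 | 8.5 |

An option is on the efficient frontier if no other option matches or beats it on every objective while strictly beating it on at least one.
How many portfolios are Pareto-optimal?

6

A: not dominated (best max drawdown).
B: not dominated.
C: dominated by A (max drawdown 5≤11, fees 46≤65, expected return 4.2≥2.3).
D: not dominated.
E: not dominated (best expected return).
F: dominated by B (max drawdown 9≤26, fees 50≤115, expected return 6.4≥4.4).
G: not dominated (best fees).
H: not dominated.
Pareto-optimal: A, B, D, E, G, H → 6.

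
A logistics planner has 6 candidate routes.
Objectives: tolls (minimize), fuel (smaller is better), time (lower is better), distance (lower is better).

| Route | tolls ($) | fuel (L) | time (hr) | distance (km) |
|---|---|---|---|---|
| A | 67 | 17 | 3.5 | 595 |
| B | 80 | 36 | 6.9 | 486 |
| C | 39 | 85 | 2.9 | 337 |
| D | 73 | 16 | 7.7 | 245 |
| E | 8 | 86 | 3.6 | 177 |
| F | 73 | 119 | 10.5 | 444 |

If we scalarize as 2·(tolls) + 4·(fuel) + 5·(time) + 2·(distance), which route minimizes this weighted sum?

E

A: 2·67 + 4·17 + 5·3.5 + 2·595 = 1409.5
B: 2·80 + 4·36 + 5·6.9 + 2·486 = 1310.5
C: 2·39 + 4·85 + 5·2.9 + 2·337 = 1106.5
D: 2·73 + 4·16 + 5·7.7 + 2·245 = 738.5
E: 2·8 + 4·86 + 5·3.6 + 2·177 = 732.0
F: 2·73 + 4·119 + 5·10.5 + 2·444 = 1562.5
Lowest: E at 732.0.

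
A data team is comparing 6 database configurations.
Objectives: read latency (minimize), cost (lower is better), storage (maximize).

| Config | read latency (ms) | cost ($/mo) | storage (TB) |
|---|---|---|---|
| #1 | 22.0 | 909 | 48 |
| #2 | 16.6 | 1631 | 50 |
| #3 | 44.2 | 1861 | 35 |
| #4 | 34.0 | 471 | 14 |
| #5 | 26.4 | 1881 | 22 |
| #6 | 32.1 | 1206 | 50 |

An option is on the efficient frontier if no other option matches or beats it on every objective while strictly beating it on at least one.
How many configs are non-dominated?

#1: not dominated.
#2: not dominated (best read latency).
#3: dominated by #1 (read latency 22.0≤44.2, cost 909≤1861, storage 48≥35).
#4: not dominated (best cost).
#5: dominated by #1 (read latency 22.0≤26.4, cost 909≤1881, storage 48≥22).
#6: not dominated.
Pareto-optimal: #1, #2, #4, #6 → 4.

4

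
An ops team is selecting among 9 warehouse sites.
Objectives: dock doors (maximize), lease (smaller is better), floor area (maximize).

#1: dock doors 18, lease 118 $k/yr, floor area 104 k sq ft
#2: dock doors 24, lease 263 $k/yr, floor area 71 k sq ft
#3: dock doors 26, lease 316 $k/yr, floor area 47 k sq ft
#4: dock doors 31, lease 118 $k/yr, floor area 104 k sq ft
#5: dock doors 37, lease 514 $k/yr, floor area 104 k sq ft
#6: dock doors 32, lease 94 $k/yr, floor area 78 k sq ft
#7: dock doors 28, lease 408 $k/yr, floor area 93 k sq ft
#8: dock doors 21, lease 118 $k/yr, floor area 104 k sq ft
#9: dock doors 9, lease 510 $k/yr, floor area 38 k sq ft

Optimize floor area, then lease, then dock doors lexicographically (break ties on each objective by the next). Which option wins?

#4

First maximize floor area: best is 104, kept {#1, #4, #5, #8}.
Then minimize lease: best is 118, kept {#1, #4, #8}.
Then maximize dock doors: best is 31, kept {#4}.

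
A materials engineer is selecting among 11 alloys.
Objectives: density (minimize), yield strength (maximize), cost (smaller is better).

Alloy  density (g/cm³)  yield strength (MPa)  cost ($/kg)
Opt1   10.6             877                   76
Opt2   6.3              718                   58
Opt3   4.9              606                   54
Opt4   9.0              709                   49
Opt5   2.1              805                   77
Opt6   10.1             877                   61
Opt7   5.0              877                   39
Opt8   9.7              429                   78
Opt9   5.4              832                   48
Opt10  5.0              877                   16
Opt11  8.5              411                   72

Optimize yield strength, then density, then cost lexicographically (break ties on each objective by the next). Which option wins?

First maximize yield strength: best is 877, kept {Opt1, Opt6, Opt7, Opt10}.
Then minimize density: best is 5.0, kept {Opt7, Opt10}.
Then minimize cost: best is 16, kept {Opt10}.

Opt10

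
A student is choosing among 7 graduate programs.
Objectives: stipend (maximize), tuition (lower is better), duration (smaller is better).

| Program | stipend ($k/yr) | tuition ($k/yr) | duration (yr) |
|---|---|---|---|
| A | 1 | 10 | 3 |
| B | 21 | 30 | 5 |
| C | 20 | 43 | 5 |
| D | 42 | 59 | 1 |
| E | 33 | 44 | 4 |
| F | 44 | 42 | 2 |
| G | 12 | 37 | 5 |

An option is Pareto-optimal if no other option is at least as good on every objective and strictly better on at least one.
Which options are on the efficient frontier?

A: not dominated (best tuition).
B: not dominated.
C: dominated by B (stipend 21≥20, tuition 30≤43, duration 5≤5).
D: not dominated (best duration).
E: dominated by F (stipend 44≥33, tuition 42≤44, duration 2≤4).
F: not dominated (best stipend).
G: dominated by B (stipend 21≥12, tuition 30≤37, duration 5≤5).

A, B, D, F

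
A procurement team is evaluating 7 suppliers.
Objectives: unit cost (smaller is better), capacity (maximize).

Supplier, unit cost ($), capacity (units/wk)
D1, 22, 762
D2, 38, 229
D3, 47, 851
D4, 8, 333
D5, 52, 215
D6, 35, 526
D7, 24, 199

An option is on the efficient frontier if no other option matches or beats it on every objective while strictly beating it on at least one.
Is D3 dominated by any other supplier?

D1: worse on capacity (762 vs 851).
D2: worse on capacity (229 vs 851).
D4: worse on capacity (333 vs 851).
D5: worse on unit cost (52 vs 47).
D6: worse on capacity (526 vs 851).
D7: worse on capacity (199 vs 851).
No option is at least as good as D3 on every objective and strictly better on one.

No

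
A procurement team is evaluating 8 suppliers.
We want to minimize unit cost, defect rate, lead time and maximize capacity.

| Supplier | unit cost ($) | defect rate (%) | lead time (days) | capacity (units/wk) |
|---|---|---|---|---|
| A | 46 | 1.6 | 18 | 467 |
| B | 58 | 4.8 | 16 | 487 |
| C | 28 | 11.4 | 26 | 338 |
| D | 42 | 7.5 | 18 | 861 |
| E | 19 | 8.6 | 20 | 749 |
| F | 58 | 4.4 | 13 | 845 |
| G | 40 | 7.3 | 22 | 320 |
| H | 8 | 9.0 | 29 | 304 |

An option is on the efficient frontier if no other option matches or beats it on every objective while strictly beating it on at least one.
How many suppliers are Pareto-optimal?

6

A: not dominated (best defect rate).
B: dominated by F (unit cost 58≤58, defect rate 4.4≤4.8, lead time 13≤16, capacity 845≥487).
C: dominated by E (unit cost 19≤28, defect rate 8.6≤11.4, lead time 20≤26, capacity 749≥338).
D: not dominated (best capacity).
E: not dominated.
F: not dominated (best lead time).
G: not dominated.
H: not dominated (best unit cost).
Pareto-optimal: A, D, E, F, G, H → 6.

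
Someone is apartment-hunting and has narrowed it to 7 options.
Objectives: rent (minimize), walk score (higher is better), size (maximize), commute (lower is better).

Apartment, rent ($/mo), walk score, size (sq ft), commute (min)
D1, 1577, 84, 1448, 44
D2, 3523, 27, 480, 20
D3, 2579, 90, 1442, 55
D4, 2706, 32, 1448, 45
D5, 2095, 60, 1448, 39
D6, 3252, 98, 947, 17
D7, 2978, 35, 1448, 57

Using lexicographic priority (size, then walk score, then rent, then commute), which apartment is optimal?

First maximize size: best is 1448, kept {D1, D4, D5, D7}.
Then maximize walk score: best is 84, kept {D1}.

D1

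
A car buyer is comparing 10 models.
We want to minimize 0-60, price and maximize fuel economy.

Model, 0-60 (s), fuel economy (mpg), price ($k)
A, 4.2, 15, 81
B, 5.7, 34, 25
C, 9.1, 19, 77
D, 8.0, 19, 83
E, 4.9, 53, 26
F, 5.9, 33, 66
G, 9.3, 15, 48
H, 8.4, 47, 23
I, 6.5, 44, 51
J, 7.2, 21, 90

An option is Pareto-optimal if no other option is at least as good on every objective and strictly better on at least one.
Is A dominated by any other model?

No

B: worse on 0-60 (5.7 vs 4.2).
C: worse on 0-60 (9.1 vs 4.2).
D: worse on 0-60 (8.0 vs 4.2).
E: worse on 0-60 (4.9 vs 4.2).
F: worse on 0-60 (5.9 vs 4.2).
G: worse on 0-60 (9.3 vs 4.2).
H: worse on 0-60 (8.4 vs 4.2).
I: worse on 0-60 (6.5 vs 4.2).
J: worse on 0-60 (7.2 vs 4.2).
No option is at least as good as A on every objective and strictly better on one.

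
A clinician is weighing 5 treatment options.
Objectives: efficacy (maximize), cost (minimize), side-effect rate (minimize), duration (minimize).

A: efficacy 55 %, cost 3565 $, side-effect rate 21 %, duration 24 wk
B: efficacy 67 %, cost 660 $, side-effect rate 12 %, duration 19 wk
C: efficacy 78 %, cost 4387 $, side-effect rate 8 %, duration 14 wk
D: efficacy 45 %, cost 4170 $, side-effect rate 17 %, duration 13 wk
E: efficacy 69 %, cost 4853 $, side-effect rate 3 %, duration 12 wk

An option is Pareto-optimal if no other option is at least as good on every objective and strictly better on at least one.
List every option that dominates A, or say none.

B: efficacy 67≥55, cost 660≤3565, side-effect rate 12≤21, duration 19≤24 — dominates A.
Others (C, D, E) are each worse than A on at least one objective.

B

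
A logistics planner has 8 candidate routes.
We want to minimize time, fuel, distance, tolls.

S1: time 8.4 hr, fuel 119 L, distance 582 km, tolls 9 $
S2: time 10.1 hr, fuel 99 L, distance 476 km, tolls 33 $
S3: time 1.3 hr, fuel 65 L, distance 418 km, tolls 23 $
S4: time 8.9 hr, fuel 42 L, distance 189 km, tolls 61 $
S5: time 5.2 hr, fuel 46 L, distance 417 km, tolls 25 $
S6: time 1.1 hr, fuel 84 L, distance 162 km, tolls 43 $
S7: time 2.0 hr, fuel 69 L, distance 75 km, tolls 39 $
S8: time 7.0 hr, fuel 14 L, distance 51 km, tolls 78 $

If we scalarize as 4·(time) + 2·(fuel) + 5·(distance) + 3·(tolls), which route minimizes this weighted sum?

S1: 4·8.4 + 2·119 + 5·582 + 3·9 = 3208.6
S2: 4·10.1 + 2·99 + 5·476 + 3·33 = 2717.4
S3: 4·1.3 + 2·65 + 5·418 + 3·23 = 2294.2
S4: 4·8.9 + 2·42 + 5·189 + 3·61 = 1247.6
S5: 4·5.2 + 2·46 + 5·417 + 3·25 = 2272.8
S6: 4·1.1 + 2·84 + 5·162 + 3·43 = 1111.4
S7: 4·2.0 + 2·69 + 5·75 + 3·39 = 638.0
S8: 4·7.0 + 2·14 + 5·51 + 3·78 = 545.0
Lowest: S8 at 545.0.

S8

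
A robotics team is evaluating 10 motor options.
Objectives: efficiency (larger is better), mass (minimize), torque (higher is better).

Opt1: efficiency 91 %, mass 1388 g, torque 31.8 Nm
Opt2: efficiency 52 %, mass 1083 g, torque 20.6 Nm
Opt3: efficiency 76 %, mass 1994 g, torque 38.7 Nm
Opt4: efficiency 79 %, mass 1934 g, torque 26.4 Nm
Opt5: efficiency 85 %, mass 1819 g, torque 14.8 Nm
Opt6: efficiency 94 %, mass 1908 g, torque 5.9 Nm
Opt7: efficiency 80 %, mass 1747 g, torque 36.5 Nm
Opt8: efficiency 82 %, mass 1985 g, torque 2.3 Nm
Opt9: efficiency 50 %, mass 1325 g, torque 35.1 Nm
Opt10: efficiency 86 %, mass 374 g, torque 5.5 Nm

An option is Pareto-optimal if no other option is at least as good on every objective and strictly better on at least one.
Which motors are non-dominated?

Opt1, Opt2, Opt3, Opt6, Opt7, Opt9, Opt10

Opt1: not dominated.
Opt2: not dominated.
Opt3: not dominated (best torque).
Opt4: dominated by Opt1 (efficiency 91≥79, mass 1388≤1934, torque 31.8≥26.4).
Opt5: dominated by Opt1 (efficiency 91≥85, mass 1388≤1819, torque 31.8≥14.8).
Opt6: not dominated (best efficiency).
Opt7: not dominated.
Opt8: dominated by Opt1 (efficiency 91≥82, mass 1388≤1985, torque 31.8≥2.3).
Opt9: not dominated.
Opt10: not dominated (best mass).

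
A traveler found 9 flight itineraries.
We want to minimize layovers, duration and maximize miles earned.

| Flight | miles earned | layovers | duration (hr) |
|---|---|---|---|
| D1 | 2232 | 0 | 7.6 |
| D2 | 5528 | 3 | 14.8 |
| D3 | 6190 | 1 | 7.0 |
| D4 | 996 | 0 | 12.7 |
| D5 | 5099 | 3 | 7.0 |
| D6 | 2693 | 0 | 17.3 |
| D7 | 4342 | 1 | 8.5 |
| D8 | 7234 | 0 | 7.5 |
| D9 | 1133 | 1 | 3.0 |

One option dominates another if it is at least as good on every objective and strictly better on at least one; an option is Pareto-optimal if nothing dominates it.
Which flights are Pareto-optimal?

D1: dominated by D8 (miles earned 7234≥2232, layovers 0≤0, duration 7.5≤7.6).
D2: dominated by D3 (miles earned 6190≥5528, layovers 1≤3, duration 7.0≤14.8).
D3: not dominated.
D4: dominated by D1 (miles earned 2232≥996, layovers 0≤0, duration 7.6≤12.7).
D5: dominated by D3 (miles earned 6190≥5099, layovers 1≤3, duration 7.0≤7.0).
D6: dominated by D8 (miles earned 7234≥2693, layovers 0≤0, duration 7.5≤17.3).
D7: dominated by D3 (miles earned 6190≥4342, layovers 1≤1, duration 7.0≤8.5).
D8: not dominated (best miles earned).
D9: not dominated (best duration).

D3, D8, D9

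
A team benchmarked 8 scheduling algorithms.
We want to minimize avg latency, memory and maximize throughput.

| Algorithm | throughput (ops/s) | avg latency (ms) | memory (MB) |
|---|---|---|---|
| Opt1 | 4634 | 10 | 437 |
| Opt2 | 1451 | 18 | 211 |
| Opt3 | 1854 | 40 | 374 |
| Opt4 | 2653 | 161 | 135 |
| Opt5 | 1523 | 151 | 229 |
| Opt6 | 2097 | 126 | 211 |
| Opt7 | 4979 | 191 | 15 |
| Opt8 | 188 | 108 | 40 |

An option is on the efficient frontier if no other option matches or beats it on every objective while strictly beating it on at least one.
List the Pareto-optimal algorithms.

Opt1: not dominated (best avg latency).
Opt2: not dominated.
Opt3: not dominated.
Opt4: not dominated.
Opt5: dominated by Opt6 (throughput 2097≥1523, avg latency 126≤151, memory 211≤229).
Opt6: not dominated.
Opt7: not dominated (best throughput).
Opt8: not dominated.

Opt1, Opt2, Opt3, Opt4, Opt6, Opt7, Opt8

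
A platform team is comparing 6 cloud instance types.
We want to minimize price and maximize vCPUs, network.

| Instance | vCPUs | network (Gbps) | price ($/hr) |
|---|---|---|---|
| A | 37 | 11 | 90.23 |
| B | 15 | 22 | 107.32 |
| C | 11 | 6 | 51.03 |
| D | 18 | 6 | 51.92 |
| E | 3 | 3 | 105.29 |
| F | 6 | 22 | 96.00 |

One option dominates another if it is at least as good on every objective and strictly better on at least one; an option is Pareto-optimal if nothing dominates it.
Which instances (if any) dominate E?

A: vCPUs 37≥3, network 11≥3, price 90.23≤105.29 — dominates E.
C: vCPUs 11≥3, network 6≥3, price 51.03≤105.29 — dominates E.
D: vCPUs 18≥3, network 6≥3, price 51.92≤105.29 — dominates E.
F: vCPUs 6≥3, network 22≥3, price 96.00≤105.29 — dominates E.
Others (B) are each worse than E on at least one objective.

A, C, D, F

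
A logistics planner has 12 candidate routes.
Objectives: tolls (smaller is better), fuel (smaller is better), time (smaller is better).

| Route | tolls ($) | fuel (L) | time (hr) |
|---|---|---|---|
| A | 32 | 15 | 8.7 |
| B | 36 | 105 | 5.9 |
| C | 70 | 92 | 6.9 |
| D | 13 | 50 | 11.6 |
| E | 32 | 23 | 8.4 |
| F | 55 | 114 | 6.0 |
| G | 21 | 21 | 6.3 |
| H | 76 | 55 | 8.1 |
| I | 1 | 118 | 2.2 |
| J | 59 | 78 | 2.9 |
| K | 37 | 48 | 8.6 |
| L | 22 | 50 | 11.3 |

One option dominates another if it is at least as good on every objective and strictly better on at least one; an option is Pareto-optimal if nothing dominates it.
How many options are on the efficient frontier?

A: not dominated (best fuel).
B: not dominated.
C: dominated by G (tolls 21≤70, fuel 21≤92, time 6.3≤6.9).
D: not dominated.
E: dominated by G (tolls 21≤32, fuel 21≤23, time 6.3≤8.4).
F: dominated by B (tolls 36≤55, fuel 105≤114, time 5.9≤6.0).
G: not dominated.
H: dominated by G (tolls 21≤76, fuel 21≤55, time 6.3≤8.1).
I: not dominated (best tolls).
J: not dominated.
K: dominated by E (tolls 32≤37, fuel 23≤48, time 8.4≤8.6).
L: dominated by G (tolls 21≤22, fuel 21≤50, time 6.3≤11.3).
Pareto-optimal: A, B, D, G, I, J → 6.

6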